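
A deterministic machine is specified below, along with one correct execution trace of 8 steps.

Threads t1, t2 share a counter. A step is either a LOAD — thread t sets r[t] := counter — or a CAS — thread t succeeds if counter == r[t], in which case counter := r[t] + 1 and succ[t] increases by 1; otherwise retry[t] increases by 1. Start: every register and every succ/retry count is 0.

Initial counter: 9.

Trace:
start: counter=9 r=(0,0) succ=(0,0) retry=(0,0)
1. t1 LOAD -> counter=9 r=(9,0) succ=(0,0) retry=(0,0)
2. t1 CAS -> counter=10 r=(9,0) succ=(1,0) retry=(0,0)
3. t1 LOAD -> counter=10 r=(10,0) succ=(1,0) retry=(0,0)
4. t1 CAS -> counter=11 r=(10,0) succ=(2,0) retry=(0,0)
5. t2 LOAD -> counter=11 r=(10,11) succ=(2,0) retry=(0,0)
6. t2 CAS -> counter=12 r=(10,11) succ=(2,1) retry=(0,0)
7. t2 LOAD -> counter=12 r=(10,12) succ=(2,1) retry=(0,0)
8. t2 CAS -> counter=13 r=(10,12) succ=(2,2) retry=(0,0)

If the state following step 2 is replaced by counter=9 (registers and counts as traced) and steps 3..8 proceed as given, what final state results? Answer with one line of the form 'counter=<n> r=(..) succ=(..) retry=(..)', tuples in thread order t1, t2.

counter=12 r=(9,11) succ=(2,2) retry=(0,0)

state after step 2 := counter=9 r=(9,0) succ=(1,0) retry=(0,0)
3. t1 LOAD -> counter=9 r=(9,0) succ=(1,0) retry=(0,0)
4. t1 CAS -> counter=10 r=(9,0) succ=(2,0) retry=(0,0)
5. t2 LOAD -> counter=10 r=(9,10) succ=(2,0) retry=(0,0)
6. t2 CAS -> counter=11 r=(9,10) succ=(2,1) retry=(0,0)
7. t2 LOAD -> counter=11 r=(9,11) succ=(2,1) retry=(0,0)
8. t2 CAS -> counter=12 r=(9,11) succ=(2,2) retry=(0,0)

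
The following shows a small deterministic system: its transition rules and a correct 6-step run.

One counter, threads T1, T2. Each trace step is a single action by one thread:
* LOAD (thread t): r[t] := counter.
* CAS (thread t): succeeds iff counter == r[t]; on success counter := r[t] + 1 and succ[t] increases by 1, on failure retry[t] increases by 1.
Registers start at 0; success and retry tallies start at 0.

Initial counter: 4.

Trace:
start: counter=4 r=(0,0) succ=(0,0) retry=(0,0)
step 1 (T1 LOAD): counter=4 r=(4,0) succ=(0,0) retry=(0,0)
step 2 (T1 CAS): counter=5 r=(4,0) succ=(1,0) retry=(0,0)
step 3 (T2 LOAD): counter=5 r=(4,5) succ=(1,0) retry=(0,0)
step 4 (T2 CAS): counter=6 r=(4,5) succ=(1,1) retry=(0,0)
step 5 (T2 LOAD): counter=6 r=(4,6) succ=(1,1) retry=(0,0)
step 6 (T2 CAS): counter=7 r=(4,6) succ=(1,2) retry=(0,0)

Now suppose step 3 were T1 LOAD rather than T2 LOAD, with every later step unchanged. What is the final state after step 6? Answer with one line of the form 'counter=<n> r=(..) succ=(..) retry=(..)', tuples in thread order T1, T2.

counter=6 r=(5,5) succ=(1,1) retry=(0,1)

(re-executing from step 3 with the substitution; state before step 3: counter=5 r=(4,0) succ=(1,0) retry=(0,0))
step 3 (T1 LOAD): counter=5 r=(5,0) succ=(1,0) retry=(0,0)
step 4 (T2 CAS): counter=5 r=(5,0) succ=(1,0) retry=(0,1)
step 5 (T2 LOAD): counter=5 r=(5,5) succ=(1,0) retry=(0,1)
step 6 (T2 CAS): counter=6 r=(5,5) succ=(1,1) retry=(0,1)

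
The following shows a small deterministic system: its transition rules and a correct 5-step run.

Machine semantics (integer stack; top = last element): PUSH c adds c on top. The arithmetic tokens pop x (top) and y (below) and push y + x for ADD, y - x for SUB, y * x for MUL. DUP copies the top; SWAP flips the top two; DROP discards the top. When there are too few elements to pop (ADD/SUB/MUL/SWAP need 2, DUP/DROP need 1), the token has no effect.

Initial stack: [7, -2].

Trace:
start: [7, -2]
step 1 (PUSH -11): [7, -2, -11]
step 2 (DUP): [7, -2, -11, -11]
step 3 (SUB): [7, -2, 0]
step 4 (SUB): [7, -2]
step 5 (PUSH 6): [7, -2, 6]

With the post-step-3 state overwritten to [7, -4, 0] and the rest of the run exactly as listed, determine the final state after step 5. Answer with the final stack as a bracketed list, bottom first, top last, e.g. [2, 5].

[7, -4, 6]

state after step 3 := [7, -4, 0]
step 4 (SUB): [7, -4]
step 5 (PUSH 6): [7, -4, 6]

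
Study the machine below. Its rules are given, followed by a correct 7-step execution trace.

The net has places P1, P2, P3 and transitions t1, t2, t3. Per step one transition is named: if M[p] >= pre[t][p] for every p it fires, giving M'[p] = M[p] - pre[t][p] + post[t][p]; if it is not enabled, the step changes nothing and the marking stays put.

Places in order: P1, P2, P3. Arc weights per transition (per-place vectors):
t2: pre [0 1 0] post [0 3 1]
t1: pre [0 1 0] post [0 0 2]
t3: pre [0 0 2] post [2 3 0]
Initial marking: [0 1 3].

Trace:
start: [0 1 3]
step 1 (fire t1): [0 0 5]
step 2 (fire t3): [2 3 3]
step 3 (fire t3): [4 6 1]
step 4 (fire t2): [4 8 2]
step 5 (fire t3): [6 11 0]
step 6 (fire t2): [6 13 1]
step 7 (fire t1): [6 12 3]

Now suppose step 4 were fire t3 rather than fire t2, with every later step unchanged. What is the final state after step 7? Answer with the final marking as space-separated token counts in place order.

4 7 4

(re-executing from step 4 with the substitution; state before step 4: [4 6 1])
step 4 (fire t3): [4 6 1]
step 5 (fire t3): [4 6 1]
step 6 (fire t2): [4 8 2]
step 7 (fire t1): [4 7 4]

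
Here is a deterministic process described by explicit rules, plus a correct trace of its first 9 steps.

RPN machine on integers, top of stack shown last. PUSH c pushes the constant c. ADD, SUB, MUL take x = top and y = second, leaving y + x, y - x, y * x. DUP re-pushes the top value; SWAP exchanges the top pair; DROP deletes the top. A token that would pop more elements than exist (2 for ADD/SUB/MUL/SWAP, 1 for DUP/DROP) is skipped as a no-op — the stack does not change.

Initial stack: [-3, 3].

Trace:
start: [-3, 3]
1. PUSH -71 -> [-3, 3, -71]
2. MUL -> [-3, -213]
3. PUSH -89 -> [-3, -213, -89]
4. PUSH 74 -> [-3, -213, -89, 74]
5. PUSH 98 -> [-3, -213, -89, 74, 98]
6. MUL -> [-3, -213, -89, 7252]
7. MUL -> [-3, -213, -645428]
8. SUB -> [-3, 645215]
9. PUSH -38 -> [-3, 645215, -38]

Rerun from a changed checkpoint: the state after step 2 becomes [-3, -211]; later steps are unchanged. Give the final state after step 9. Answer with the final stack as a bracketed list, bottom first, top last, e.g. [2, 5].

[-3, 645217, -38]

state after step 2 := [-3, -211]
3. PUSH -89 -> [-3, -211, -89]
4. PUSH 74 -> [-3, -211, -89, 74]
5. PUSH 98 -> [-3, -211, -89, 74, 98]
6. MUL -> [-3, -211, -89, 7252]
7. MUL -> [-3, -211, -645428]
8. SUB -> [-3, 645217]
9. PUSH -38 -> [-3, 645217, -38]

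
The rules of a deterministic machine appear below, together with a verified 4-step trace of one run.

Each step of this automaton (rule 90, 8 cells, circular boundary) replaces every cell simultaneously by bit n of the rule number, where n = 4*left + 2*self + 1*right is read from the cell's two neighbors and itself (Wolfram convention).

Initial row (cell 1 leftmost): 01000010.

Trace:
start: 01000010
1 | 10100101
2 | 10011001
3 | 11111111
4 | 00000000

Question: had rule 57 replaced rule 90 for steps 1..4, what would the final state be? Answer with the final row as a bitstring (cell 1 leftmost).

00101001

(re-executing steps 1..4 under rule 57; state before step 1: 01000010)
1 | 00111001
2 | 10100100
3 | 01010010
4 | 00101001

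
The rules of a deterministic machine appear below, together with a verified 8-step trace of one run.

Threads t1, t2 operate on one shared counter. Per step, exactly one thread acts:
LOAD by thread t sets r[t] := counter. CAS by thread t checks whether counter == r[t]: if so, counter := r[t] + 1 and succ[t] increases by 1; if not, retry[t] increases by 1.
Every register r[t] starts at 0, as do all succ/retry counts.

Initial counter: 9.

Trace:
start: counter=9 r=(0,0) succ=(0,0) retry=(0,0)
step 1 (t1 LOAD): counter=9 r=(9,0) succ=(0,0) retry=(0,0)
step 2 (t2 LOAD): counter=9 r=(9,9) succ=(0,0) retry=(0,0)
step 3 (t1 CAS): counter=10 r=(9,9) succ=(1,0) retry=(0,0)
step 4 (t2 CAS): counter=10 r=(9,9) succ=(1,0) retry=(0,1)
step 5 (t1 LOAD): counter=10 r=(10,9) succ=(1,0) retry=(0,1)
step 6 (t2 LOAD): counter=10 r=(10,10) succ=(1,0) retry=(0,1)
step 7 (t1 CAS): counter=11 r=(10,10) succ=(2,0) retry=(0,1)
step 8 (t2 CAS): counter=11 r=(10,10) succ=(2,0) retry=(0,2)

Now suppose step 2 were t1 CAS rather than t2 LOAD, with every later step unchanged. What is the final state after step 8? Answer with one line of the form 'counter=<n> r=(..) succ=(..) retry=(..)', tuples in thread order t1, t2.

counter=11 r=(10,10) succ=(2,0) retry=(1,2)

(re-executing from step 2 with the substitution; state before step 2: counter=9 r=(9,0) succ=(0,0) retry=(0,0))
step 2 (t1 CAS): counter=10 r=(9,0) succ=(1,0) retry=(0,0)
step 3 (t1 CAS): counter=10 r=(9,0) succ=(1,0) retry=(1,0)
step 4 (t2 CAS): counter=10 r=(9,0) succ=(1,0) retry=(1,1)
step 5 (t1 LOAD): counter=10 r=(10,0) succ=(1,0) retry=(1,1)
step 6 (t2 LOAD): counter=10 r=(10,10) succ=(1,0) retry=(1,1)
step 7 (t1 CAS): counter=11 r=(10,10) succ=(2,0) retry=(1,1)
step 8 (t2 CAS): counter=11 r=(10,10) succ=(2,0) retry=(1,2)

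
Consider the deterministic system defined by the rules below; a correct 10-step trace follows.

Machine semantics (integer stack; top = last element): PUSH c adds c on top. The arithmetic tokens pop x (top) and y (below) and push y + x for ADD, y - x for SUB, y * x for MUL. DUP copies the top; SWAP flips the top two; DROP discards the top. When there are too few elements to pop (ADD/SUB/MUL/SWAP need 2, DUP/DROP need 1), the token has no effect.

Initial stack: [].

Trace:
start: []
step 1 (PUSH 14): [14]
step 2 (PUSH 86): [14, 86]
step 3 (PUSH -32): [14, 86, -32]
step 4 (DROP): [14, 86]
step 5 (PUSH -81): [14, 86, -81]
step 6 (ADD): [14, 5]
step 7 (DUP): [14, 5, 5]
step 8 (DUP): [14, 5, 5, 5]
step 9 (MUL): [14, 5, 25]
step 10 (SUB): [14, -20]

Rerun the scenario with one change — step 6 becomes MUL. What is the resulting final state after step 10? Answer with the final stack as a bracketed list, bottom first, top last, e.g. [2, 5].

[14, -48532122]

(re-executing from step 6 with the substitution; state before step 6: [14, 86, -81])
step 6 (MUL): [14, -6966]
step 7 (DUP): [14, -6966, -6966]
step 8 (DUP): [14, -6966, -6966, -6966]
step 9 (MUL): [14, -6966, 48525156]
step 10 (SUB): [14, -48532122]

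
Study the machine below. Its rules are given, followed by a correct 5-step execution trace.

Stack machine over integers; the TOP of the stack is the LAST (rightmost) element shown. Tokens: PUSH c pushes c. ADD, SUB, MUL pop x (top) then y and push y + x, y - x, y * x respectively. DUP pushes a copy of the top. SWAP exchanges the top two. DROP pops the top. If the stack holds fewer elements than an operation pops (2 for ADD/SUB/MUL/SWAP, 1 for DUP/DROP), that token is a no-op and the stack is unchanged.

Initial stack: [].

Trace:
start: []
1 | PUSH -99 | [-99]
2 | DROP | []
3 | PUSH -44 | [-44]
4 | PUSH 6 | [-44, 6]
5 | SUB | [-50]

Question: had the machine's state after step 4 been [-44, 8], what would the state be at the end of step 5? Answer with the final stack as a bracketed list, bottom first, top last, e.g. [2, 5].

[-52]

state after step 4 := [-44, 8]
5 | SUB | [-52]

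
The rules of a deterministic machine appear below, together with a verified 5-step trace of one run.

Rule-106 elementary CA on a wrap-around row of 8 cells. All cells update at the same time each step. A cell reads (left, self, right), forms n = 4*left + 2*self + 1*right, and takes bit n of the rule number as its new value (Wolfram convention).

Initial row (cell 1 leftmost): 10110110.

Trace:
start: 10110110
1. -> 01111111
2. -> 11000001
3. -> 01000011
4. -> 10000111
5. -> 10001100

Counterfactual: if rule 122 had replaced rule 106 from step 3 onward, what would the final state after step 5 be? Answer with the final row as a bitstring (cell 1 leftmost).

(re-executing steps 3..5 under rule 122; state before step 3: 11000001)
3. -> 01100011
4. -> 11110111
5. -> 00011100

00011100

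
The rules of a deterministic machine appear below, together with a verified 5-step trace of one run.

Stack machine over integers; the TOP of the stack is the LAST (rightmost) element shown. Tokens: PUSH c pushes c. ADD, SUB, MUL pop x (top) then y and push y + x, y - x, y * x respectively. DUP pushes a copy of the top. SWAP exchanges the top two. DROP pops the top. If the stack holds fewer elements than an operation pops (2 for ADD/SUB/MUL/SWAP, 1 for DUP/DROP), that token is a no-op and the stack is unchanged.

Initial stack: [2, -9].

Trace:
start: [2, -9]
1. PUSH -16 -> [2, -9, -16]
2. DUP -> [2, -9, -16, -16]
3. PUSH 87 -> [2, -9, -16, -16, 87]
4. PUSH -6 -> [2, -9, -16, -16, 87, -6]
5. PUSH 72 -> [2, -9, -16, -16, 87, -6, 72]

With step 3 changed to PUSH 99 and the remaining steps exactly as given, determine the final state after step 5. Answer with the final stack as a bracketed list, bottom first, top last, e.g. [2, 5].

[2, -9, -16, -16, 99, -6, 72]

(re-executing from step 3 with the substitution; state before step 3: [2, -9, -16, -16])
3. PUSH 99 -> [2, -9, -16, -16, 99]
4. PUSH -6 -> [2, -9, -16, -16, 99, -6]
5. PUSH 72 -> [2, -9, -16, -16, 99, -6, 72]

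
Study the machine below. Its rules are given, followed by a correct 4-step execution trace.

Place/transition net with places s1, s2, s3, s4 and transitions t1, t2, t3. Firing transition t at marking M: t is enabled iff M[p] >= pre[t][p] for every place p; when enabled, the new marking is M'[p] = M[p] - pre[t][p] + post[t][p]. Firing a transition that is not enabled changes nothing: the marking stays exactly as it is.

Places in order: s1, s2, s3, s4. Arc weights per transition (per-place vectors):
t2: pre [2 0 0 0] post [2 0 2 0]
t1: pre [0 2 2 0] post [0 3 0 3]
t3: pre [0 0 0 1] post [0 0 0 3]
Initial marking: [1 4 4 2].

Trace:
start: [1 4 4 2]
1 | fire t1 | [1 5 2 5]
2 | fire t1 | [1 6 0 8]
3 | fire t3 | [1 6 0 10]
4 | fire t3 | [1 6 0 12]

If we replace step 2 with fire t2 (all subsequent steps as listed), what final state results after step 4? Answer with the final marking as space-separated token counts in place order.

1 5 2 9

(re-executing from step 2 with the substitution; state before step 2: [1 5 2 5])
2 | fire t2 | [1 5 2 5]
3 | fire t3 | [1 5 2 7]
4 | fire t3 | [1 5 2 9]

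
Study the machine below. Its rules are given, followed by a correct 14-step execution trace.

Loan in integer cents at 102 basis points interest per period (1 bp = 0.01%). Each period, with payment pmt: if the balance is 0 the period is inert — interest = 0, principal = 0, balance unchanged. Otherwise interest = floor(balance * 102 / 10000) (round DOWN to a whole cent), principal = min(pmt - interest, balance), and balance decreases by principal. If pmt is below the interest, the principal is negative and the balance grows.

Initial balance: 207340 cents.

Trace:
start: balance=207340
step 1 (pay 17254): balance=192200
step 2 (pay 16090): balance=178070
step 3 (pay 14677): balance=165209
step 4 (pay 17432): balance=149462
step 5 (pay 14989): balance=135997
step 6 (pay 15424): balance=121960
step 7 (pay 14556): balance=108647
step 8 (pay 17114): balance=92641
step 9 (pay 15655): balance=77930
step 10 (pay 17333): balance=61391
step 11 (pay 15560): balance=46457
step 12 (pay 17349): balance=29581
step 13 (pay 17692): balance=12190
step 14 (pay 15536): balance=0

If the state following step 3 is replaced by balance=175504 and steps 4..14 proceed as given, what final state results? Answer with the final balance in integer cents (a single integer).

state after step 3 := balance=175504
step 4 (pay 17432): balance=159862
step 5 (pay 14989): balance=146503
step 6 (pay 15424): balance=132573
step 7 (pay 14556): balance=119369
step 8 (pay 17114): balance=103472
step 9 (pay 15655): balance=88872
step 10 (pay 17333): balance=72445
step 11 (pay 15560): balance=57623
step 12 (pay 17349): balance=40861
step 13 (pay 17692): balance=23585
step 14 (pay 15536): balance=8289

8289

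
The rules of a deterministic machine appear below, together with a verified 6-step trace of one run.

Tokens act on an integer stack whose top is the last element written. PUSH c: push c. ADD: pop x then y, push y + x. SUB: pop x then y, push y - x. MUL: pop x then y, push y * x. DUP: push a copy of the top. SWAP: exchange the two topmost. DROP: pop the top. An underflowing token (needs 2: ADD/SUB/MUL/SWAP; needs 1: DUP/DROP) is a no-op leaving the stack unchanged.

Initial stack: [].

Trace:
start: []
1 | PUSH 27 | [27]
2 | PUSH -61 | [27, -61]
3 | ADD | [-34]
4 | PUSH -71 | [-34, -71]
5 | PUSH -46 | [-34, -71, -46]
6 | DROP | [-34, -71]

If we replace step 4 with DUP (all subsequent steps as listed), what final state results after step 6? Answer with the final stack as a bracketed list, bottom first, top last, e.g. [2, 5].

[-34, -34]

(re-executing from step 4 with the substitution; state before step 4: [-34])
4 | DUP | [-34, -34]
5 | PUSH -46 | [-34, -34, -46]
6 | DROP | [-34, -34]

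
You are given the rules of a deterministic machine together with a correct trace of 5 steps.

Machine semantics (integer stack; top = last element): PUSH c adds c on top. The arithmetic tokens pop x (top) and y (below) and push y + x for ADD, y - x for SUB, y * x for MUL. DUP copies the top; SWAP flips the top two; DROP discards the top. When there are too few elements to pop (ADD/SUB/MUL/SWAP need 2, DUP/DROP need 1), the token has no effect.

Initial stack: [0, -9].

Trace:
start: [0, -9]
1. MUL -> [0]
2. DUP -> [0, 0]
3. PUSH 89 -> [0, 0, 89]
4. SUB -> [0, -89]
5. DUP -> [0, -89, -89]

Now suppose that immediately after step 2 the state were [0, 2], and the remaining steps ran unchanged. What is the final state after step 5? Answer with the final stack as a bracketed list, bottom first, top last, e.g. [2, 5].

state after step 2 := [0, 2]
3. PUSH 89 -> [0, 2, 89]
4. SUB -> [0, -87]
5. DUP -> [0, -87, -87]

[0, -87, -87]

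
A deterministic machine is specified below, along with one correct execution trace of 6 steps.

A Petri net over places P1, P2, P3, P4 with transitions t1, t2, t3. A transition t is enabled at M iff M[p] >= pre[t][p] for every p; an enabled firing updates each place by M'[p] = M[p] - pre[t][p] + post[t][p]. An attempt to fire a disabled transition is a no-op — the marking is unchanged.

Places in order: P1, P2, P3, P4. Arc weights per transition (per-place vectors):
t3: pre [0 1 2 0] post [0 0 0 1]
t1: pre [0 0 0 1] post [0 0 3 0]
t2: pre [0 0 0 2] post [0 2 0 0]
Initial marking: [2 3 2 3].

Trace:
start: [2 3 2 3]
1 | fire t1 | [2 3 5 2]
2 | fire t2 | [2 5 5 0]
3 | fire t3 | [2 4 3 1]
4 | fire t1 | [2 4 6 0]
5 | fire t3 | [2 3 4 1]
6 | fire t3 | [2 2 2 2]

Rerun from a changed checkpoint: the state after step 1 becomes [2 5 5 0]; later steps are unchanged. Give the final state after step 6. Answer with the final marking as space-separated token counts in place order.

state after step 1 := [2 5 5 0]
2 | fire t2 | [2 5 5 0]
3 | fire t3 | [2 4 3 1]
4 | fire t1 | [2 4 6 0]
5 | fire t3 | [2 3 4 1]
6 | fire t3 | [2 2 2 2]

2 2 2 2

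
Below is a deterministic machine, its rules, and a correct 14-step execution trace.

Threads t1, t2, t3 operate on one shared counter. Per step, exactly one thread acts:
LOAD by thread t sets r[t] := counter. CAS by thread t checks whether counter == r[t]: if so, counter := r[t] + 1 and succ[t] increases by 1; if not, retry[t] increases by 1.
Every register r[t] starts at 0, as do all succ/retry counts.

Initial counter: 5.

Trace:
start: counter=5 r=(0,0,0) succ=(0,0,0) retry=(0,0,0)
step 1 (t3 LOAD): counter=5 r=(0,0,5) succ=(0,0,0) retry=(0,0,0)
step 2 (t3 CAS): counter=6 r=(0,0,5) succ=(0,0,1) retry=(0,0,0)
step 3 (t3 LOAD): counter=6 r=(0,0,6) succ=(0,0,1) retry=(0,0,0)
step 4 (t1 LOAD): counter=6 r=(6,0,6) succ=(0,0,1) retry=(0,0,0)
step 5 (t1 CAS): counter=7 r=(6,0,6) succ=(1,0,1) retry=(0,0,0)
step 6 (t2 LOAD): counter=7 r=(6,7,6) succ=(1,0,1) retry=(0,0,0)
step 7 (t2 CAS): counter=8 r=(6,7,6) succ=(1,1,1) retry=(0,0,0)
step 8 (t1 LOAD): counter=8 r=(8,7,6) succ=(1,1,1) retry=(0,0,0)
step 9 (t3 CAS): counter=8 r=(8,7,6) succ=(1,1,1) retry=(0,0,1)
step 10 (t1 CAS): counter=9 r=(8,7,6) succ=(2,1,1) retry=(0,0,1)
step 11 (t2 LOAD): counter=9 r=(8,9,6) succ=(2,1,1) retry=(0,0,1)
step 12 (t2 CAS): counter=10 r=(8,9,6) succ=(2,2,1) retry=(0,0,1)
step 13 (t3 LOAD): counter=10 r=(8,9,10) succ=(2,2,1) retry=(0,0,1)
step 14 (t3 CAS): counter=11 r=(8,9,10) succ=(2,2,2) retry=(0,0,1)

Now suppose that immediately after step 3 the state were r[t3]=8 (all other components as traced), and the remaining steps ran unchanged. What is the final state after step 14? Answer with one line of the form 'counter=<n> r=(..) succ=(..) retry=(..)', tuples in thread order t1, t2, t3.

state after step 3 := counter=6 r=(0,0,8) succ=(0,0,1) retry=(0,0,0)
step 4 (t1 LOAD): counter=6 r=(6,0,8) succ=(0,0,1) retry=(0,0,0)
step 5 (t1 CAS): counter=7 r=(6,0,8) succ=(1,0,1) retry=(0,0,0)
step 6 (t2 LOAD): counter=7 r=(6,7,8) succ=(1,0,1) retry=(0,0,0)
step 7 (t2 CAS): counter=8 r=(6,7,8) succ=(1,1,1) retry=(0,0,0)
step 8 (t1 LOAD): counter=8 r=(8,7,8) succ=(1,1,1) retry=(0,0,0)
step 9 (t3 CAS): counter=9 r=(8,7,8) succ=(1,1,2) retry=(0,0,0)
step 10 (t1 CAS): counter=9 r=(8,7,8) succ=(1,1,2) retry=(1,0,0)
step 11 (t2 LOAD): counter=9 r=(8,9,8) succ=(1,1,2) retry=(1,0,0)
step 12 (t2 CAS): counter=10 r=(8,9,8) succ=(1,2,2) retry=(1,0,0)
step 13 (t3 LOAD): counter=10 r=(8,9,10) succ=(1,2,2) retry=(1,0,0)
step 14 (t3 CAS): counter=11 r=(8,9,10) succ=(1,2,3) retry=(1,0,0)

counter=11 r=(8,9,10) succ=(1,2,3) retry=(1,0,0)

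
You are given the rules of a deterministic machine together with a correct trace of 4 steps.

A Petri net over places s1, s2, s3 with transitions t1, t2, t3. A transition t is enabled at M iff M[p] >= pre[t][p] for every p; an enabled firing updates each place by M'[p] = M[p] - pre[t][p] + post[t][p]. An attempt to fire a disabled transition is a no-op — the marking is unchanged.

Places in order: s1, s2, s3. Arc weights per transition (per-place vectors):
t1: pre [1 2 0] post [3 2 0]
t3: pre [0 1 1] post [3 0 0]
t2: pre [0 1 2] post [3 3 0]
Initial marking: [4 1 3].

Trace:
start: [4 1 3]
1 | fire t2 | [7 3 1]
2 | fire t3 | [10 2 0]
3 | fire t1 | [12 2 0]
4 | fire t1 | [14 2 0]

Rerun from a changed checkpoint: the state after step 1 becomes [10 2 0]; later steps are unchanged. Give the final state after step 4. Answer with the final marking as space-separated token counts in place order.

14 2 0

state after step 1 := [10 2 0]
2 | fire t3 | [10 2 0]
3 | fire t1 | [12 2 0]
4 | fire t1 | [14 2 0]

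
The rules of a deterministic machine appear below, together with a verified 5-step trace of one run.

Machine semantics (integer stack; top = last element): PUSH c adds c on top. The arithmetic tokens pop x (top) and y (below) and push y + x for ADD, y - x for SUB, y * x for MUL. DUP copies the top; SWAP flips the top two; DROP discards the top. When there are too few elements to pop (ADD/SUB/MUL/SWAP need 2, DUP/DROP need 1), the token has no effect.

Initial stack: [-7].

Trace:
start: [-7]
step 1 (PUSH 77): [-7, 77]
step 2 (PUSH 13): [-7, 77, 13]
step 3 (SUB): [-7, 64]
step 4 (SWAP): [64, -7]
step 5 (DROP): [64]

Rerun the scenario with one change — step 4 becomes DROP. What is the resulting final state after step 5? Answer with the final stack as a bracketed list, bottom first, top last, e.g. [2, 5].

[]

(re-executing from step 4 with the substitution; state before step 4: [-7, 64])
step 4 (DROP): [-7]
step 5 (DROP): []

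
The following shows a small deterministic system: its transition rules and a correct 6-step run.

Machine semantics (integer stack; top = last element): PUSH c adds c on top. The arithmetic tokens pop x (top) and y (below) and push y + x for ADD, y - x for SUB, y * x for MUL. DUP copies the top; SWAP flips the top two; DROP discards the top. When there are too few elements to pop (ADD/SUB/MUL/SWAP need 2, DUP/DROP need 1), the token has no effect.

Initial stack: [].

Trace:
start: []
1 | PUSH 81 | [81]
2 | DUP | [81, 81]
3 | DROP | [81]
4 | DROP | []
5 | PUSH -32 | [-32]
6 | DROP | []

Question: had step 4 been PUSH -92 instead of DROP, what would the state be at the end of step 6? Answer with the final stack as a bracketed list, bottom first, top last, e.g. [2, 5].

[81, -92]

(re-executing from step 4 with the substitution; state before step 4: [81])
4 | PUSH -92 | [81, -92]
5 | PUSH -32 | [81, -92, -32]
6 | DROP | [81, -92]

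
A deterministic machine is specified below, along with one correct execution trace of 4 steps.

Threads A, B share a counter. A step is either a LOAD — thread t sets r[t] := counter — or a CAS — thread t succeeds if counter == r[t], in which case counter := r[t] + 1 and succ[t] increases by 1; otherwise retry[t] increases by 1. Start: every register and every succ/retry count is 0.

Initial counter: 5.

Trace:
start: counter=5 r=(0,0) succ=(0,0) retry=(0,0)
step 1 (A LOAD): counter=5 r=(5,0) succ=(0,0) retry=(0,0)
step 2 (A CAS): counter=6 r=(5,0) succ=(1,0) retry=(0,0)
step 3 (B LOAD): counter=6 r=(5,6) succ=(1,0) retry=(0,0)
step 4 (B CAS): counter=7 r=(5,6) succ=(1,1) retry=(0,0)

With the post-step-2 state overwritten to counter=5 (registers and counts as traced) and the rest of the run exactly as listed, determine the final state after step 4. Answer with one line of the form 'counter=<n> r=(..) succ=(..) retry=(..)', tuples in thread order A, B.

counter=6 r=(5,5) succ=(1,1) retry=(0,0)

state after step 2 := counter=5 r=(5,0) succ=(1,0) retry=(0,0)
step 3 (B LOAD): counter=5 r=(5,5) succ=(1,0) retry=(0,0)
step 4 (B CAS): counter=6 r=(5,5) succ=(1,1) retry=(0,0)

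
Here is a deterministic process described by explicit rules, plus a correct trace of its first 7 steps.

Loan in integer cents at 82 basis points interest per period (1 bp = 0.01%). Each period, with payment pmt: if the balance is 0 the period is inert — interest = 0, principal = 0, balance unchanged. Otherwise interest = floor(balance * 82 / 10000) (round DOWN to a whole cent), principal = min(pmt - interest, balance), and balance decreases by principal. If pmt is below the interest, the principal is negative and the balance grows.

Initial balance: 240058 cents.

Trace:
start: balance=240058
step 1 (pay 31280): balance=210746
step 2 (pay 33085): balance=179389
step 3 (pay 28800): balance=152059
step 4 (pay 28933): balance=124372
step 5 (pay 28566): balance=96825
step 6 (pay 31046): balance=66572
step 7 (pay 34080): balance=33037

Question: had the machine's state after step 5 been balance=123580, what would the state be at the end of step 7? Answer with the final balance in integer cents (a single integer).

state after step 5 := balance=123580
step 6 (pay 31046): balance=93547
step 7 (pay 34080): balance=60234

60234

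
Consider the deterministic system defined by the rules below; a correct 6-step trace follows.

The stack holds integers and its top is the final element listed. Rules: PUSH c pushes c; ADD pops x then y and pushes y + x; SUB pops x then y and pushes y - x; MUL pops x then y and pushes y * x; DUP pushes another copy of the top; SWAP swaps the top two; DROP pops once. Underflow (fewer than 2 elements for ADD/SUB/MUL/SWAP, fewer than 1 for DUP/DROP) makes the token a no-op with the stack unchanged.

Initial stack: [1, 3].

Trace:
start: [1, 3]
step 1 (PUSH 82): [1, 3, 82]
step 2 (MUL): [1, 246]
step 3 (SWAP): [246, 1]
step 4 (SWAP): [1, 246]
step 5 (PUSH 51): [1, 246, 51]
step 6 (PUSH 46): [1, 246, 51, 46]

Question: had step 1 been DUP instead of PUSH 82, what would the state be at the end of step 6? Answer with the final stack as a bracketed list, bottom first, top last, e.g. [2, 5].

(re-executing from step 1 with the substitution; state before step 1: [1, 3])
step 1 (DUP): [1, 3, 3]
step 2 (MUL): [1, 9]
step 3 (SWAP): [9, 1]
step 4 (SWAP): [1, 9]
step 5 (PUSH 51): [1, 9, 51]
step 6 (PUSH 46): [1, 9, 51, 46]

[1, 9, 51, 46]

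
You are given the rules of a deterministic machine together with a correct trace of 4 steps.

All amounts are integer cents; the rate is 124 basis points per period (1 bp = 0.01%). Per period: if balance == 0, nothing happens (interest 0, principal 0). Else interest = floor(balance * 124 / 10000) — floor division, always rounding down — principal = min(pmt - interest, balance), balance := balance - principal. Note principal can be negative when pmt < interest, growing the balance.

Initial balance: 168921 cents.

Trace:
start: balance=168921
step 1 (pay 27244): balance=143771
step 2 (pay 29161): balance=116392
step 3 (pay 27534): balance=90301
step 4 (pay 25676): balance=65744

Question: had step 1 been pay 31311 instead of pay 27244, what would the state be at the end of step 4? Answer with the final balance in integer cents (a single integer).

61525

(re-executing from step 1 with the substitution; state before step 1: balance=168921)
step 1 (pay 31311): balance=139704
step 2 (pay 29161): balance=112275
step 3 (pay 27534): balance=86133
step 4 (pay 25676): balance=61525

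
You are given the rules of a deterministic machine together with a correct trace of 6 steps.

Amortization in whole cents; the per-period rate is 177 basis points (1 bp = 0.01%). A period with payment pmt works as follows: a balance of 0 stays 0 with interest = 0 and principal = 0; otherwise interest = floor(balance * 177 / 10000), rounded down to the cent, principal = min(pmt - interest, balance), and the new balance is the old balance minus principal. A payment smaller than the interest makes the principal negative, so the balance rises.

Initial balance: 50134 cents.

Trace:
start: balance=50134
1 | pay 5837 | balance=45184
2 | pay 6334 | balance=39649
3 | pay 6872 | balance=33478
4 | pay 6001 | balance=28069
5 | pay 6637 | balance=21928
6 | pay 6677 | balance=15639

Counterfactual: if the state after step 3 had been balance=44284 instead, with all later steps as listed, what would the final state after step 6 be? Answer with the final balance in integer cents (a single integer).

27029

state after step 3 := balance=44284
4 | pay 6001 | balance=39066
5 | pay 6637 | balance=33120
6 | pay 6677 | balance=27029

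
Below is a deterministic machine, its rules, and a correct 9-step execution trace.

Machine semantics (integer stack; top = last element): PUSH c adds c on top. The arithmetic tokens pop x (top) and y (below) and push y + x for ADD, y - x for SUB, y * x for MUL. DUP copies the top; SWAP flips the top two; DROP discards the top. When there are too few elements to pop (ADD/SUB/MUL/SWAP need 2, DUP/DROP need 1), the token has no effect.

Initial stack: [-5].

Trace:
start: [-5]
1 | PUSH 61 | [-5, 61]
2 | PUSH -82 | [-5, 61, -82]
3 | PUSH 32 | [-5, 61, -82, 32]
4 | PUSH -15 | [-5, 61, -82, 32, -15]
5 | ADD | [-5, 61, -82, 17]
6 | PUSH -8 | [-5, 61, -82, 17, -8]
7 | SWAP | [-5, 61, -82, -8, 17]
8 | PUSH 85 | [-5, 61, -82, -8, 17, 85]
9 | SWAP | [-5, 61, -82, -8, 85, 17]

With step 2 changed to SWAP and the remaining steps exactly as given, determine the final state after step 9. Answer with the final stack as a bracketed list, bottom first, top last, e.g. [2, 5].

[61, -5, -8, 85, 17]

(re-executing from step 2 with the substitution; state before step 2: [-5, 61])
2 | SWAP | [61, -5]
3 | PUSH 32 | [61, -5, 32]
4 | PUSH -15 | [61, -5, 32, -15]
5 | ADD | [61, -5, 17]
6 | PUSH -8 | [61, -5, 17, -8]
7 | SWAP | [61, -5, -8, 17]
8 | PUSH 85 | [61, -5, -8, 17, 85]
9 | SWAP | [61, -5, -8, 85, 17]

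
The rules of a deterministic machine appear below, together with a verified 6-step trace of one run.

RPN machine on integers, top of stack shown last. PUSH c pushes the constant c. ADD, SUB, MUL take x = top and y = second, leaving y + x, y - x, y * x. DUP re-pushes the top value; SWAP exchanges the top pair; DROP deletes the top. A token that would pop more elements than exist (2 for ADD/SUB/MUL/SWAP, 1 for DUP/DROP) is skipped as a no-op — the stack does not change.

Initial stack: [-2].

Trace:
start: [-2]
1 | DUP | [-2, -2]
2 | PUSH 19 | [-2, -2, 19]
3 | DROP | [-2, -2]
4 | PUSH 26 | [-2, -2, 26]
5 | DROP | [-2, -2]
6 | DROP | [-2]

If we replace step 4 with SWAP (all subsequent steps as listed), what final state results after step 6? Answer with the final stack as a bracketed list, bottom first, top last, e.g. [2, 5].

(re-executing from step 4 with the substitution; state before step 4: [-2, -2])
4 | SWAP | [-2, -2]
5 | DROP | [-2]
6 | DROP | []

[]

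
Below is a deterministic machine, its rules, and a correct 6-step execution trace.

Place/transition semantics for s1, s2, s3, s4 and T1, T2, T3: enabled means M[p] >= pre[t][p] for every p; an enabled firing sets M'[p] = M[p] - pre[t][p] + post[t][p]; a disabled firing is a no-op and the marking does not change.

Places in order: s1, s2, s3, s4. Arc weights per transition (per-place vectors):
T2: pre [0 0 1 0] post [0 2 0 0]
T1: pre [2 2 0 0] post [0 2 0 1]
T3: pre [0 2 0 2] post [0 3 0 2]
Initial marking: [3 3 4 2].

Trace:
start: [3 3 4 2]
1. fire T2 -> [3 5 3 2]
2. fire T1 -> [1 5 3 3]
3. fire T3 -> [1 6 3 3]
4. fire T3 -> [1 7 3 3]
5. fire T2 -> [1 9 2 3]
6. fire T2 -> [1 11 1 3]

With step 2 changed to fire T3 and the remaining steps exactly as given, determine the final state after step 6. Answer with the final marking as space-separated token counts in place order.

(re-executing from step 2 with the substitution; state before step 2: [3 5 3 2])
2. fire T3 -> [3 6 3 2]
3. fire T3 -> [3 7 3 2]
4. fire T3 -> [3 8 3 2]
5. fire T2 -> [3 10 2 2]
6. fire T2 -> [3 12 1 2]

3 12 1 2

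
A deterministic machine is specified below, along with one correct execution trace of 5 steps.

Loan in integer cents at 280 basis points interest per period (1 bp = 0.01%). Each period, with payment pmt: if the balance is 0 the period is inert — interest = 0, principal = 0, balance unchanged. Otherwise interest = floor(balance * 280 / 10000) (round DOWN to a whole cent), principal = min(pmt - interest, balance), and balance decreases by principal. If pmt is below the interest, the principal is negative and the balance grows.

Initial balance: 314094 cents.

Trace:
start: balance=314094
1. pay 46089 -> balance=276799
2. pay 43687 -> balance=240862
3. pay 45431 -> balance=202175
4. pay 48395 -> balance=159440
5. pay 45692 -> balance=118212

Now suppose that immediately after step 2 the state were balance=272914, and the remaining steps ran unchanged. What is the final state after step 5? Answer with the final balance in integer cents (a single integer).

153032

state after step 2 := balance=272914
3. pay 45431 -> balance=235124
4. pay 48395 -> balance=193312
5. pay 45692 -> balance=153032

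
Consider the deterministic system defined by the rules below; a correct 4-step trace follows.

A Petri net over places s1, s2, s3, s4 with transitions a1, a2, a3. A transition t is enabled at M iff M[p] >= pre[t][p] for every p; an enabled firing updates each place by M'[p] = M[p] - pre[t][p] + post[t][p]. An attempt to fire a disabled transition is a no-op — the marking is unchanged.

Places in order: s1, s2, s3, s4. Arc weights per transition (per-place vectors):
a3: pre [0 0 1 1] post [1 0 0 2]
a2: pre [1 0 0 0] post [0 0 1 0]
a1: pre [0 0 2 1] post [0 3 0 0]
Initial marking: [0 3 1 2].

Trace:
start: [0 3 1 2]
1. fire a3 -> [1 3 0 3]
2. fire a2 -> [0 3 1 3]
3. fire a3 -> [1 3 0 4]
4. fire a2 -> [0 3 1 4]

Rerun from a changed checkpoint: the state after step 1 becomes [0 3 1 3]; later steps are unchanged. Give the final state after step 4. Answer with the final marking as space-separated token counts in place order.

0 3 1 4

state after step 1 := [0 3 1 3]
2. fire a2 -> [0 3 1 3]
3. fire a3 -> [1 3 0 4]
4. fire a2 -> [0 3 1 4]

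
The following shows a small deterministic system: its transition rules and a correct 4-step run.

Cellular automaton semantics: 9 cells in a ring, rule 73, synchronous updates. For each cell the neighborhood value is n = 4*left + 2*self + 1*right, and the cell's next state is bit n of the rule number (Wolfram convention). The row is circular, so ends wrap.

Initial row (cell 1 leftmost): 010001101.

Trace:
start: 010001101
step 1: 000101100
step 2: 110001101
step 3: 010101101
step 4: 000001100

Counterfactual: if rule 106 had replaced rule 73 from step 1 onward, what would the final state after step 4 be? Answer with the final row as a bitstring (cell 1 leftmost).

011011101

(re-executing steps 1..4 under rule 106; state before step 1: 010001101)
step 1: 100011110
step 2: 000110011
step 3: 001110111
step 4: 011011101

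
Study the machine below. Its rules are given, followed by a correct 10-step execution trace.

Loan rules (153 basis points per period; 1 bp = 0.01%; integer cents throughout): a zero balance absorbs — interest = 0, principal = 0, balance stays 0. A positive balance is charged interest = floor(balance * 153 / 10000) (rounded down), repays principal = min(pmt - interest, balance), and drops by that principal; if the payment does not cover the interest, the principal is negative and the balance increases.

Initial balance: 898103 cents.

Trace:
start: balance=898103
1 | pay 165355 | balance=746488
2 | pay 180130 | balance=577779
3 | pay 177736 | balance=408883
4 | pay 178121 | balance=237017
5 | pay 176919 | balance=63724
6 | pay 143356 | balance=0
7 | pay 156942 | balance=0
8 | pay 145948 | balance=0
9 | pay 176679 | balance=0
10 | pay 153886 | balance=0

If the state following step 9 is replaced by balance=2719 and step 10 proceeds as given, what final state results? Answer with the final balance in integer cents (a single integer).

state after step 9 := balance=2719
10 | pay 153886 | balance=0

0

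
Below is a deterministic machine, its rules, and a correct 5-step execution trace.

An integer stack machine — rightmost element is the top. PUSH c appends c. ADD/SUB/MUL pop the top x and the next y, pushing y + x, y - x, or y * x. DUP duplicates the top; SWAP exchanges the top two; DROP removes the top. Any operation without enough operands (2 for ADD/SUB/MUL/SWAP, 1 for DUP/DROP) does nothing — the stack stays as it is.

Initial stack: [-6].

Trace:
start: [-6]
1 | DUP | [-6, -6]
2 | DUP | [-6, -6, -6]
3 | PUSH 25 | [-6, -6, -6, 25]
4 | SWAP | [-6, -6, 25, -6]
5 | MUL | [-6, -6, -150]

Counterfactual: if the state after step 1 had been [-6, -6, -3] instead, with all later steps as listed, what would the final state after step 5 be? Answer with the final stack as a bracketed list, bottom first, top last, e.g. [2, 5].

[-6, -6, -3, -75]

state after step 1 := [-6, -6, -3]
2 | DUP | [-6, -6, -3, -3]
3 | PUSH 25 | [-6, -6, -3, -3, 25]
4 | SWAP | [-6, -6, -3, 25, -3]
5 | MUL | [-6, -6, -3, -75]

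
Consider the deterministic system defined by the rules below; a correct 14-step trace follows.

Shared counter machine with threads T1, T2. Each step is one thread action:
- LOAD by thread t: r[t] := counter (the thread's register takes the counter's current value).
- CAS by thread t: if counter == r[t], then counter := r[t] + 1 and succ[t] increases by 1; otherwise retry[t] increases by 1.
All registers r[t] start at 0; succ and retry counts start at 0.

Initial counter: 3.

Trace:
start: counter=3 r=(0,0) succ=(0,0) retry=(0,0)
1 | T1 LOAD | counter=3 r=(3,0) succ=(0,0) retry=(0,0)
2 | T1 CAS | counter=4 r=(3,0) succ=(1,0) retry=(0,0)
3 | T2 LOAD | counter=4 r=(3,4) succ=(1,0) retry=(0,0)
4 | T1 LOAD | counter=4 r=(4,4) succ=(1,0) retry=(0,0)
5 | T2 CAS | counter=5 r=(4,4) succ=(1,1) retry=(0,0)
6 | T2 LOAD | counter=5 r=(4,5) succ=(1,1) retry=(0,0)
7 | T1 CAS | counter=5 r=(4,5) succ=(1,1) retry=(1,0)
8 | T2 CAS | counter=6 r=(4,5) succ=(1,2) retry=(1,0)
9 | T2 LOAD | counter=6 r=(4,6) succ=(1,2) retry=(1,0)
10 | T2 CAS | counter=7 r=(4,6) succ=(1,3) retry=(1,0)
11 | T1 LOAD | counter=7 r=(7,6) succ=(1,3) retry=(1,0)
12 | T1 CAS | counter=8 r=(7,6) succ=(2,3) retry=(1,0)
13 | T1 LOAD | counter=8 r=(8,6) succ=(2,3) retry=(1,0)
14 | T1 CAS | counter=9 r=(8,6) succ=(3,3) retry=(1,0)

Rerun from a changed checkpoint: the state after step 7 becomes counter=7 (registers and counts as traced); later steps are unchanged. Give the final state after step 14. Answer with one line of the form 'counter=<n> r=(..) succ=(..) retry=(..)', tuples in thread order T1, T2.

state after step 7 := counter=7 r=(4,5) succ=(1,1) retry=(1,0)
8 | T2 CAS | counter=7 r=(4,5) succ=(1,1) retry=(1,1)
9 | T2 LOAD | counter=7 r=(4,7) succ=(1,1) retry=(1,1)
10 | T2 CAS | counter=8 r=(4,7) succ=(1,2) retry=(1,1)
11 | T1 LOAD | counter=8 r=(8,7) succ=(1,2) retry=(1,1)
12 | T1 CAS | counter=9 r=(8,7) succ=(2,2) retry=(1,1)
13 | T1 LOAD | counter=9 r=(9,7) succ=(2,2) retry=(1,1)
14 | T1 CAS | counter=10 r=(9,7) succ=(3,2) retry=(1,1)

counter=10 r=(9,7) succ=(3,2) retry=(1,1)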